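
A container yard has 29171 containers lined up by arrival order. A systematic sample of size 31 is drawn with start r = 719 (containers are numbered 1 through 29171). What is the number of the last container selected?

28949

k = 29171/31 = 941
31st selection = r + (31−1)·k = 719 + 30×941 = 719 + 28230 = 28949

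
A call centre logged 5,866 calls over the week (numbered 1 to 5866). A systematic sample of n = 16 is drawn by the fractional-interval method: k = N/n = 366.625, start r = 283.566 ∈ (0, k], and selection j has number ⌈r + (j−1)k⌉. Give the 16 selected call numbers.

284, 651, 1017, 1384, 1751, 2117, 2484, 2850, 3217, 3584, 3950, 4317, 4684, 5050, 5417, 5783

j=1: r + 0k = 283.566 → ⌈·⌉ = 284
j=2: r + 1k = 650.191 → ⌈·⌉ = 651
j=3: r + 2k = 1016.816 → ⌈·⌉ = 1017
j=4: r + 3k = 1383.441 → ⌈·⌉ = 1384
j=5: r + 4k = 1750.066 → ⌈·⌉ = 1751
j=6: r + 5k = 2116.691 → ⌈·⌉ = 2117
j=7: r + 6k = 2483.316 → ⌈·⌉ = 2484
j=8: r + 7k = 2849.941 → ⌈·⌉ = 2850
j=9: r + 8k = 3216.566 → ⌈·⌉ = 3217
j=10: r + 9k = 3583.191 → ⌈·⌉ = 3584
j=11: r + 10k = 3949.816 → ⌈·⌉ = 3950
j=12: r + 11k = 4316.441 → ⌈·⌉ = 4317
j=13: r + 12k = 4683.066 → ⌈·⌉ = 4684
j=14: r + 13k = 5049.691 → ⌈·⌉ = 5050
j=15: r + 14k = 5416.316 → ⌈·⌉ = 5417
j=16: r + 15k = 5782.941 → ⌈·⌉ = 5783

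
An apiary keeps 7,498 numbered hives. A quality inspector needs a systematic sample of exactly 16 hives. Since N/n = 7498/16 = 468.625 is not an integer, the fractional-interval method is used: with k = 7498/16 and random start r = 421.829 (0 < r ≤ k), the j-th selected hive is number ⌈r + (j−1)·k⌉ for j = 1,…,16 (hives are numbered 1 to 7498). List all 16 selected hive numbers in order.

j=1: r + 0k = 421.829 → ⌈·⌉ = 422
j=2: r + 1k = 890.454 → ⌈·⌉ = 891
j=3: r + 2k = 1359.079 → ⌈·⌉ = 1360
j=4: r + 3k = 1827.704 → ⌈·⌉ = 1828
j=5: r + 4k = 2296.329 → ⌈·⌉ = 2297
j=6: r + 5k = 2764.954 → ⌈·⌉ = 2765
j=7: r + 6k = 3233.579 → ⌈·⌉ = 3234
j=8: r + 7k = 3702.204 → ⌈·⌉ = 3703
j=9: r + 8k = 4170.829 → ⌈·⌉ = 4171
j=10: r + 9k = 4639.454 → ⌈·⌉ = 4640
j=11: r + 10k = 5108.079 → ⌈·⌉ = 5109
j=12: r + 11k = 5576.704 → ⌈·⌉ = 5577
j=13: r + 12k = 6045.329 → ⌈·⌉ = 6046
j=14: r + 13k = 6513.954 → ⌈·⌉ = 6514
j=15: r + 14k = 6982.579 → ⌈·⌉ = 6983
j=16: r + 15k = 7451.204 → ⌈·⌉ = 7452

422, 891, 1360, 1828, 2297, 2765, 3234, 3703, 4171, 4640, 5109, 5577, 6046, 6514, 6983, 7452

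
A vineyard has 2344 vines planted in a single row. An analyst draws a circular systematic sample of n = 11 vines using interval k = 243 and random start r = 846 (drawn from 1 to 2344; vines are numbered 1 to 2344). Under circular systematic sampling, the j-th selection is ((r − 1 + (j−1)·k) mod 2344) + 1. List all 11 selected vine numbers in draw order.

Selection 1: 846
Selection 2: 846 + 243 = 1089
Selection 3: 1089 + 243 = 1332
Selection 4: 1332 + 243 = 1575
Selection 5: 1575 + 243 = 1818
Selection 6: 1818 + 243 = 2061
Selection 7: 2061 + 243 = 2304
Selection 8: 2304 + 243 = 2547 → 2547 − 2344 = 203
Selection 9: 203 + 243 = 446
Selection 10: 446 + 243 = 689
Selection 11: 689 + 243 = 932

846, 1089, 1332, 1575, 1818, 2061, 2304, 203, 446, 689, 932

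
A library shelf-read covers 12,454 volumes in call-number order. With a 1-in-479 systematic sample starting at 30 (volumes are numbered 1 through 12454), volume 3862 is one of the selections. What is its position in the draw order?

k = 479
position = (3862 − 30)/479 + 1 = 3832/479 + 1 = 8 + 1 = 9

9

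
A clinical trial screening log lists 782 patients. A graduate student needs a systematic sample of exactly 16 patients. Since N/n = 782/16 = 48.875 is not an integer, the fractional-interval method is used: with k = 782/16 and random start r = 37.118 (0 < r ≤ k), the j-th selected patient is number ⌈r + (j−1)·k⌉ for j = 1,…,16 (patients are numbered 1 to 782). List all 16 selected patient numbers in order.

j=1: r + 0k = 37.118 → ⌈·⌉ = 38
j=2: r + 1k = 85.993 → ⌈·⌉ = 86
j=3: r + 2k = 134.868 → ⌈·⌉ = 135
j=4: r + 3k = 183.743 → ⌈·⌉ = 184
j=5: r + 4k = 232.618 → ⌈·⌉ = 233
j=6: r + 5k = 281.493 → ⌈·⌉ = 282
j=7: r + 6k = 330.368 → ⌈·⌉ = 331
j=8: r + 7k = 379.243 → ⌈·⌉ = 380
j=9: r + 8k = 428.118 → ⌈·⌉ = 429
j=10: r + 9k = 476.993 → ⌈·⌉ = 477
j=11: r + 10k = 525.868 → ⌈·⌉ = 526
j=12: r + 11k = 574.743 → ⌈·⌉ = 575
j=13: r + 12k = 623.618 → ⌈·⌉ = 624
j=14: r + 13k = 672.493 → ⌈·⌉ = 673
j=15: r + 14k = 721.368 → ⌈·⌉ = 722
j=16: r + 15k = 770.243 → ⌈·⌉ = 771

38, 86, 135, 184, 233, 282, 331, 380, 429, 477, 526, 575, 624, 673, 722, 771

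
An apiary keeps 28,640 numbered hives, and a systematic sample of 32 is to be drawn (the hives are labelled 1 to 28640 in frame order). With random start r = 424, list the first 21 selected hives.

424, 1319, 2214, 3109, 4004, 4899, 5794, 6689, 7584, 8479, 9374, 10269, 11164, 12059, 12954, 13849, 14744, 15639, 16534, 17429, 18324

k = N/n = 28640/32 = 895
hive 1: 424
hive 2: 424 + 895 = 1319
hive 3: 1319 + 895 = 2214
hive 4: 2214 + 895 = 3109
hive 5: 3109 + 895 = 4004
hive 6: 4004 + 895 = 4899
hive 7: 4899 + 895 = 5794
hive 8: 5794 + 895 = 6689
hive 9: 6689 + 895 = 7584
hive 10: 7584 + 895 = 8479
hive 11: 8479 + 895 = 9374
hive 12: 9374 + 895 = 10269
hive 13: 10269 + 895 = 11164
hive 14: 11164 + 895 = 12059
hive 15: 12059 + 895 = 12954
hive 16: 12954 + 895 = 13849
hive 17: 13849 + 895 = 14744
hive 18: 14744 + 895 = 15639
hive 19: 15639 + 895 = 16534
hive 20: 16534 + 895 = 17429
hive 21: 17429 + 895 = 18324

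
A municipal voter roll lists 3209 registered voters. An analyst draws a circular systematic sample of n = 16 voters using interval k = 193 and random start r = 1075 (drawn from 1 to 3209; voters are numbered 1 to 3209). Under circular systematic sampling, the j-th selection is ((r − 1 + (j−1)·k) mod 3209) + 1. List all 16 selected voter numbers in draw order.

Selection 1: 1075
Selection 2: 1075 + 193 = 1268
Selection 3: 1268 + 193 = 1461
Selection 4: 1461 + 193 = 1654
Selection 5: 1654 + 193 = 1847
Selection 6: 1847 + 193 = 2040
Selection 7: 2040 + 193 = 2233
Selection 8: 2233 + 193 = 2426
Selection 9: 2426 + 193 = 2619
Selection 10: 2619 + 193 = 2812
Selection 11: 2812 + 193 = 3005
Selection 12: 3005 + 193 = 3198
Selection 13: 3198 + 193 = 3391 → 3391 − 3209 = 182
Selection 14: 182 + 193 = 375
Selection 15: 375 + 193 = 568
Selection 16: 568 + 193 = 761

1075, 1268, 1461, 1654, 1847, 2040, 2233, 2426, 2619, 2812, 3005, 3198, 182, 375, 568, 761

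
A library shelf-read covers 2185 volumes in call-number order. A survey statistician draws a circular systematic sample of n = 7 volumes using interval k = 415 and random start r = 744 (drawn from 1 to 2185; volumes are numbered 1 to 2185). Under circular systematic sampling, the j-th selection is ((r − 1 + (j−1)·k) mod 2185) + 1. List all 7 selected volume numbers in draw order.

744, 1159, 1574, 1989, 219, 634, 1049

Selection 1: 744
Selection 2: 744 + 415 = 1159
Selection 3: 1159 + 415 = 1574
Selection 4: 1574 + 415 = 1989
Selection 5: 1989 + 415 = 2404 → 2404 − 2185 = 219
Selection 6: 219 + 415 = 634
Selection 7: 634 + 415 = 1049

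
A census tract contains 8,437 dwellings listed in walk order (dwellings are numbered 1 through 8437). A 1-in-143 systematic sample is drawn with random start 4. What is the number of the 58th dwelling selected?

8155

k = 143
58th selection = r + (58−1)·k = 4 + 57×143 = 4 + 8151 = 8155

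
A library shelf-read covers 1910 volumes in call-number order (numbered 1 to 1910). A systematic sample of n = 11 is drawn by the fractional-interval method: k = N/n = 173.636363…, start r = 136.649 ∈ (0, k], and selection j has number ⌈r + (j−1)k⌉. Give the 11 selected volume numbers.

137, 311, 484, 658, 832, 1005, 1179, 1353, 1526, 1700, 1874

j=1: r + 0k = 136.649 → ⌈·⌉ = 137
j=2: r + 1k = 310.285363… → ⌈·⌉ = 311
j=3: r + 2k = 483.921727… → ⌈·⌉ = 484
j=4: r + 3k = 657.558090… → ⌈·⌉ = 658
j=5: r + 4k = 831.194454… → ⌈·⌉ = 832
j=6: r + 5k = 1004.830818… → ⌈·⌉ = 1005
j=7: r + 6k = 1178.467181… → ⌈·⌉ = 1179
j=8: r + 7k = 1352.103545… → ⌈·⌉ = 1353
j=9: r + 8k = 1525.739909… → ⌈·⌉ = 1526
j=10: r + 9k = 1699.376272… → ⌈·⌉ = 1700
j=11: r + 10k = 1873.012636… → ⌈·⌉ = 1874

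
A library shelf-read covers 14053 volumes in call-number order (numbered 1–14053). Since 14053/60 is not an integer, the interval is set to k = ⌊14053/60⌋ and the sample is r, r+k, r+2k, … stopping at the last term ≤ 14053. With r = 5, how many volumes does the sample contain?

k = ⌊14053/60⌋ = 234
Achieved size = ⌊(14053 − 5)/234⌋ + 1 = ⌊14048/234⌋ + 1 = 60 + 1 = 61
(last selection: 5 + 60×234 = 14045 ≤ 14053; next would be 14279 > 14053)

61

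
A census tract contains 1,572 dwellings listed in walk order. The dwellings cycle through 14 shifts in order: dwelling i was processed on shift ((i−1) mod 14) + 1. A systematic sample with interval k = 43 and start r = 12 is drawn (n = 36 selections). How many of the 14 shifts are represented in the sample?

Consecutive selections differ by k = 43, so their shift numbers differ by 43 mod 14 = 1.
gcd(43, 14) = 1, so the sample visits 14/1 = 14 distinct residues mod 14.
Start 12 is shift 12; the shifts hit are 1, 2, 3, 4, 5, 6, 7, 8, 9, 10, 11, 12, 13, 14.

14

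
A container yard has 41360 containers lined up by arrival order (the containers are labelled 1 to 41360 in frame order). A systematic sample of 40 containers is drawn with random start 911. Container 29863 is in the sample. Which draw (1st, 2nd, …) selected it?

29

k = 41360/40 = 1034
position = (29863 − 911)/1034 + 1 = 28952/1034 + 1 = 28 + 1 = 29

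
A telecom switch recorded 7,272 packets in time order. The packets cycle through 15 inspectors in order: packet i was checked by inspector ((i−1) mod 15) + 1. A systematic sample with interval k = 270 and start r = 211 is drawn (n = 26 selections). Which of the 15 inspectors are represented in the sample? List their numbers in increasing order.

1

Consecutive selections differ by k = 270, so their inspector numbers differ by 270 mod 15 = 0.
gcd(270, 15) = 15, so the sample visits 15/15 = 1 distinct residues mod 15.
Start 211 is inspector 1; the inspectors hit are 1.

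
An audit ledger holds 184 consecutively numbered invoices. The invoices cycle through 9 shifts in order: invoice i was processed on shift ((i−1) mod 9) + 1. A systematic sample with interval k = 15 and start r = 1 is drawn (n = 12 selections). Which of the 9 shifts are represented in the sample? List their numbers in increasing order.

Consecutive selections differ by k = 15, so their shift numbers differ by 15 mod 9 = 6.
gcd(15, 9) = 3, so the sample visits 9/3 = 3 distinct residues mod 9.
Start 1 is shift 1; the shifts hit are 1, 4, 7.

1, 4, 7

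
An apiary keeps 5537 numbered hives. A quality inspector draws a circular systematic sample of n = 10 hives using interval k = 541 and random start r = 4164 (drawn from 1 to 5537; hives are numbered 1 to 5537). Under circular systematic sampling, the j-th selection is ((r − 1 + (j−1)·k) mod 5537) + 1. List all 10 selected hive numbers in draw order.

Selection 1: 4164
Selection 2: 4164 + 541 = 4705
Selection 3: 4705 + 541 = 5246
Selection 4: 5246 + 541 = 5787 → 5787 − 5537 = 250
Selection 5: 250 + 541 = 791
Selection 6: 791 + 541 = 1332
Selection 7: 1332 + 541 = 1873
Selection 8: 1873 + 541 = 2414
Selection 9: 2414 + 541 = 2955
Selection 10: 2955 + 541 = 3496

4164, 4705, 5246, 250, 791, 1332, 1873, 2414, 2955, 3496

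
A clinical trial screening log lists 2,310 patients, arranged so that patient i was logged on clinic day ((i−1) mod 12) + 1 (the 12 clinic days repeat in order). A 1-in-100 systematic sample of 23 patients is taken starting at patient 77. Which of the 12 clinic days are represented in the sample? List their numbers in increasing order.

1, 5, 9

Consecutive selections differ by k = 100, so their clinic day numbers differ by 100 mod 12 = 4.
gcd(100, 12) = 4, so the sample visits 12/4 = 3 distinct residues mod 12.
Start 77 is clinic day 5; the clinic days hit are 1, 5, 9.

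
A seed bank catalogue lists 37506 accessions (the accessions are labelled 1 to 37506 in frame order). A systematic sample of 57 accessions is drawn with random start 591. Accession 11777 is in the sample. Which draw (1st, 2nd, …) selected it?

18

k = 37506/57 = 658
position = (11777 − 591)/658 + 1 = 11186/658 + 1 = 17 + 1 = 18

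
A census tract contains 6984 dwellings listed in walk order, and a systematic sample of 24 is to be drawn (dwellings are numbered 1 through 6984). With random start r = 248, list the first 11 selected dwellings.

k = N/n = 6984/24 = 291
dwelling 1: 248
dwelling 2: 248 + 291 = 539
dwelling 3: 539 + 291 = 830
dwelling 4: 830 + 291 = 1121
dwelling 5: 1121 + 291 = 1412
dwelling 6: 1412 + 291 = 1703
dwelling 7: 1703 + 291 = 1994
dwelling 8: 1994 + 291 = 2285
dwelling 9: 2285 + 291 = 2576
dwelling 10: 2576 + 291 = 2867
dwelling 11: 2867 + 291 = 3158

248, 539, 830, 1121, 1412, 1703, 1994, 2285, 2576, 2867, 3158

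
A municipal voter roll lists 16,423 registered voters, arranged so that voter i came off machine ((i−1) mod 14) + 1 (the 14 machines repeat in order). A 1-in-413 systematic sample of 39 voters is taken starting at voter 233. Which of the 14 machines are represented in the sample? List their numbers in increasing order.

2, 9

Consecutive selections differ by k = 413, so their machine numbers differ by 413 mod 14 = 7.
gcd(413, 14) = 7, so the sample visits 14/7 = 2 distinct residues mod 14.
Start 233 is machine 9; the machines hit are 2, 9.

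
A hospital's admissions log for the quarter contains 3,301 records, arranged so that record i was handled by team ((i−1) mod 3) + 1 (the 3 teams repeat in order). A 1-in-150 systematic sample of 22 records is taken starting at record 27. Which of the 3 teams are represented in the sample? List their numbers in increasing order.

3

Consecutive selections differ by k = 150, so their team numbers differ by 150 mod 3 = 0.
gcd(150, 3) = 3, so the sample visits 3/3 = 1 distinct residues mod 3.
Start 27 is team 3; the teams hit are 3.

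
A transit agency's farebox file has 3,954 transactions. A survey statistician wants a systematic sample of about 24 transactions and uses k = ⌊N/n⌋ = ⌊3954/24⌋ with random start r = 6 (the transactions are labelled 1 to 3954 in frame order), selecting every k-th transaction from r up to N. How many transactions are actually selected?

25

k = ⌊3954/24⌋ = 164
Achieved size = ⌊(3954 − 6)/164⌋ + 1 = ⌊3948/164⌋ + 1 = 24 + 1 = 25
(last selection: 6 + 24×164 = 3942 ≤ 3954; next would be 4106 > 3954)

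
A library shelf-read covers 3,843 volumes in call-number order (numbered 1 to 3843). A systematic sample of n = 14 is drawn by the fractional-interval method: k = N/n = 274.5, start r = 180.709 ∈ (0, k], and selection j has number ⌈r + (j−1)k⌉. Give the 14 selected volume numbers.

j=1: r + 0k = 180.709 → ⌈·⌉ = 181
j=2: r + 1k = 455.209 → ⌈·⌉ = 456
j=3: r + 2k = 729.709 → ⌈·⌉ = 730
j=4: r + 3k = 1004.209 → ⌈·⌉ = 1005
j=5: r + 4k = 1278.709 → ⌈·⌉ = 1279
j=6: r + 5k = 1553.209 → ⌈·⌉ = 1554
j=7: r + 6k = 1827.709 → ⌈·⌉ = 1828
j=8: r + 7k = 2102.209 → ⌈·⌉ = 2103
j=9: r + 8k = 2376.709 → ⌈·⌉ = 2377
j=10: r + 9k = 2651.209 → ⌈·⌉ = 2652
j=11: r + 10k = 2925.709 → ⌈·⌉ = 2926
j=12: r + 11k = 3200.209 → ⌈·⌉ = 3201
j=13: r + 12k = 3474.709 → ⌈·⌉ = 3475
j=14: r + 13k = 3749.209 → ⌈·⌉ = 3750

181, 456, 730, 1005, 1279, 1554, 1828, 2103, 2377, 2652, 2926, 3201, 3475, 3750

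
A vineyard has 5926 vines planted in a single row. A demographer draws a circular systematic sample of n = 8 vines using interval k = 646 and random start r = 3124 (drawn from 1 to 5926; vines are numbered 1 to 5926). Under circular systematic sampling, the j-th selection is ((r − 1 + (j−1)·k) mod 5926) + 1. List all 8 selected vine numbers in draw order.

Selection 1: 3124
Selection 2: 3124 + 646 = 3770
Selection 3: 3770 + 646 = 4416
Selection 4: 4416 + 646 = 5062
Selection 5: 5062 + 646 = 5708
Selection 6: 5708 + 646 = 6354 → 6354 − 5926 = 428
Selection 7: 428 + 646 = 1074
Selection 8: 1074 + 646 = 1720

3124, 3770, 4416, 5062, 5708, 428, 1074, 1720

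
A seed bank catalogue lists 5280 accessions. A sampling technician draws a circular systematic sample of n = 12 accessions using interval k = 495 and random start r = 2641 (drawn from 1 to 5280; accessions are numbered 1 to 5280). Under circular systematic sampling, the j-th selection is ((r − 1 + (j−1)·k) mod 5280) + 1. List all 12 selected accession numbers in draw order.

Selection 1: 2641
Selection 2: 2641 + 495 = 3136
Selection 3: 3136 + 495 = 3631
Selection 4: 3631 + 495 = 4126
Selection 5: 4126 + 495 = 4621
Selection 6: 4621 + 495 = 5116
Selection 7: 5116 + 495 = 5611 → 5611 − 5280 = 331
Selection 8: 331 + 495 = 826
Selection 9: 826 + 495 = 1321
Selection 10: 1321 + 495 = 1816
Selection 11: 1816 + 495 = 2311
Selection 12: 2311 + 495 = 2806

2641, 3136, 3631, 4126, 4621, 5116, 331, 826, 1321, 1816, 2311, 2806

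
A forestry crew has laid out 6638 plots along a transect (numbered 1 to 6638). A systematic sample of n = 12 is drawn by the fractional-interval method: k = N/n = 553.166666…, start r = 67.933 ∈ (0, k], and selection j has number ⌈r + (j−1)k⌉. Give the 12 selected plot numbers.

j=1: r + 0k = 67.933 → ⌈·⌉ = 68
j=2: r + 1k = 621.099666… → ⌈·⌉ = 622
j=3: r + 2k = 1174.266333… → ⌈·⌉ = 1175
j=4: r + 3k = 1727.433 → ⌈·⌉ = 1728
j=5: r + 4k = 2280.599666… → ⌈·⌉ = 2281
j=6: r + 5k = 2833.766333… → ⌈·⌉ = 2834
j=7: r + 6k = 3386.933 → ⌈·⌉ = 3387
j=8: r + 7k = 3940.099666… → ⌈·⌉ = 3941
j=9: r + 8k = 4493.266333… → ⌈·⌉ = 4494
j=10: r + 9k = 5046.433 → ⌈·⌉ = 5047
j=11: r + 10k = 5599.599666… → ⌈·⌉ = 5600
j=12: r + 11k = 6152.766333… → ⌈·⌉ = 6153

68, 622, 1175, 1728, 2281, 2834, 3387, 3941, 4494, 5047, 5600, 6153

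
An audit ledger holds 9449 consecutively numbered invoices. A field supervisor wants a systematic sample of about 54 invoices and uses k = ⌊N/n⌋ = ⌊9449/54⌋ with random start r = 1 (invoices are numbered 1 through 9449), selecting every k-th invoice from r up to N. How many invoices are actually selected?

55

k = ⌊9449/54⌋ = 174
Achieved size = ⌊(9449 − 1)/174⌋ + 1 = ⌊9448/174⌋ + 1 = 54 + 1 = 55
(last selection: 1 + 54×174 = 9397 ≤ 9449; next would be 9571 > 9449)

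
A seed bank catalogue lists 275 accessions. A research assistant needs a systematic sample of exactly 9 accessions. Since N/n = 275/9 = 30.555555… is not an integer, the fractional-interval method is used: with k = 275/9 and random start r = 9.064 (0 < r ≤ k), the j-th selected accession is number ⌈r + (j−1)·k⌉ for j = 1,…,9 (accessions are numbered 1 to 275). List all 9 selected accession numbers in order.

10, 40, 71, 101, 132, 162, 193, 223, 254

j=1: r + 0k = 9.064 → ⌈·⌉ = 10
j=2: r + 1k = 39.619555… → ⌈·⌉ = 40
j=3: r + 2k = 70.175111… → ⌈·⌉ = 71
j=4: r + 3k = 100.730666… → ⌈·⌉ = 101
j=5: r + 4k = 131.286222… → ⌈·⌉ = 132
j=6: r + 5k = 161.841777… → ⌈·⌉ = 162
j=7: r + 6k = 192.397333… → ⌈·⌉ = 193
j=8: r + 7k = 222.952888… → ⌈·⌉ = 223
j=9: r + 8k = 253.508444… → ⌈·⌉ = 254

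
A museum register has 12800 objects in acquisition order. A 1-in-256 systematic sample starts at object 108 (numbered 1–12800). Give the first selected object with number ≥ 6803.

7020

k = 256
Steps past start: ⌈(6803 − 108)/256⌉ = ⌈6695/256⌉ = 27
Selected object: 108 + 27×256 = 7020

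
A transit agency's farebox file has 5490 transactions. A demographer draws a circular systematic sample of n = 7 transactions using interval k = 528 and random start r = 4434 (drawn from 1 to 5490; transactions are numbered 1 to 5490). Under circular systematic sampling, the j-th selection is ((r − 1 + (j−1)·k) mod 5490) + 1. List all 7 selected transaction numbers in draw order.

4434, 4962, 5490, 528, 1056, 1584, 2112

Selection 1: 4434
Selection 2: 4434 + 528 = 4962
Selection 3: 4962 + 528 = 5490
Selection 4: 5490 + 528 = 6018 → 6018 − 5490 = 528
Selection 5: 528 + 528 = 1056
Selection 6: 1056 + 528 = 1584
Selection 7: 1584 + 528 = 2112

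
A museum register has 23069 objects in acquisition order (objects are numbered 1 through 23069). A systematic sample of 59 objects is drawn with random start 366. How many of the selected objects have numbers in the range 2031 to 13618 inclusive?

k = 23069/59 = 391
First selection ≥ 2031: 366 + ⌈(2031−366)/391⌉·391 = 366 + 5×391 = 2321
Last selection ≤ 13618: 366 + ⌊(13618−366)/391⌋·391 = 366 + 33×391 = 13269
Count = 33 − 5 + 1 = 29

29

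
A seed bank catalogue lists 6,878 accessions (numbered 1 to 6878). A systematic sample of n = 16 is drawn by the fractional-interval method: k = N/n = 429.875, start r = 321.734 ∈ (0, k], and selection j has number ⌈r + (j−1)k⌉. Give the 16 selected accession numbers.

322, 752, 1182, 1612, 2042, 2472, 2901, 3331, 3761, 4191, 4621, 5051, 5481, 5911, 6340, 6770

j=1: r + 0k = 321.734 → ⌈·⌉ = 322
j=2: r + 1k = 751.609 → ⌈·⌉ = 752
j=3: r + 2k = 1181.484 → ⌈·⌉ = 1182
j=4: r + 3k = 1611.359 → ⌈·⌉ = 1612
j=5: r + 4k = 2041.234 → ⌈·⌉ = 2042
j=6: r + 5k = 2471.109 → ⌈·⌉ = 2472
j=7: r + 6k = 2900.984 → ⌈·⌉ = 2901
j=8: r + 7k = 3330.859 → ⌈·⌉ = 3331
j=9: r + 8k = 3760.734 → ⌈·⌉ = 3761
j=10: r + 9k = 4190.609 → ⌈·⌉ = 4191
j=11: r + 10k = 4620.484 → ⌈·⌉ = 4621
j=12: r + 11k = 5050.359 → ⌈·⌉ = 5051
j=13: r + 12k = 5480.234 → ⌈·⌉ = 5481
j=14: r + 13k = 5910.109 → ⌈·⌉ = 5911
j=15: r + 14k = 6339.984 → ⌈·⌉ = 6340
j=16: r + 15k = 6769.859 → ⌈·⌉ = 6770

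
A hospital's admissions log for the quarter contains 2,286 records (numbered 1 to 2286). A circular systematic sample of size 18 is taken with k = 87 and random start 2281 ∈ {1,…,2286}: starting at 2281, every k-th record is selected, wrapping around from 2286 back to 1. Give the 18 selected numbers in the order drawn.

2281, 82, 169, 256, 343, 430, 517, 604, 691, 778, 865, 952, 1039, 1126, 1213, 1300, 1387, 1474

Selection 1: 2281
Selection 2: 2281 + 87 = 2368 → 2368 − 2286 = 82
Selection 3: 82 + 87 = 169
Selection 4: 169 + 87 = 256
Selection 5: 256 + 87 = 343
Selection 6: 343 + 87 = 430
Selection 7: 430 + 87 = 517
Selection 8: 517 + 87 = 604
Selection 9: 604 + 87 = 691
Selection 10: 691 + 87 = 778
Selection 11: 778 + 87 = 865
Selection 12: 865 + 87 = 952
Selection 13: 952 + 87 = 1039
Selection 14: 1039 + 87 = 1126
Selection 15: 1126 + 87 = 1213
Selection 16: 1213 + 87 = 1300
Selection 17: 1300 + 87 = 1387
Selection 18: 1387 + 87 = 1474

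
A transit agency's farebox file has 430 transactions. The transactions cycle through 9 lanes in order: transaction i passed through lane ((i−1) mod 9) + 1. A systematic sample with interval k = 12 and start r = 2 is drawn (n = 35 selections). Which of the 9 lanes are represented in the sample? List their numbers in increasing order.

Consecutive selections differ by k = 12, so their lane numbers differ by 12 mod 9 = 3.
gcd(12, 9) = 3, so the sample visits 9/3 = 3 distinct residues mod 9.
Start 2 is lane 2; the lanes hit are 2, 5, 8.

2, 5, 8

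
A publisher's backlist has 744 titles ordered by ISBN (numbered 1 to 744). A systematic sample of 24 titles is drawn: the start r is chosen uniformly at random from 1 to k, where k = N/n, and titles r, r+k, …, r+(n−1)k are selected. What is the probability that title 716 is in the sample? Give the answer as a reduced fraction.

1/31

k = 744/24 = 31.
Title 716 is selected iff r ≡ 716 (mod 31); exactly one such r in {1,…,31}.
Inclusion probability = 1/31.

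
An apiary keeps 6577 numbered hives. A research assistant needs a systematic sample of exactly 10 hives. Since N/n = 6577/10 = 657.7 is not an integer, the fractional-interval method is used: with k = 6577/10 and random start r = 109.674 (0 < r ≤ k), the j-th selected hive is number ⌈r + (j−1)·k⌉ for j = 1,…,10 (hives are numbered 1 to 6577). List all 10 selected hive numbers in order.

110, 768, 1426, 2083, 2741, 3399, 4056, 4714, 5372, 6029

j=1: r + 0k = 109.674 → ⌈·⌉ = 110
j=2: r + 1k = 767.374 → ⌈·⌉ = 768
j=3: r + 2k = 1425.074 → ⌈·⌉ = 1426
j=4: r + 3k = 2082.774 → ⌈·⌉ = 2083
j=5: r + 4k = 2740.474 → ⌈·⌉ = 2741
j=6: r + 5k = 3398.174 → ⌈·⌉ = 3399
j=7: r + 6k = 4055.874 → ⌈·⌉ = 4056
j=8: r + 7k = 4713.574 → ⌈·⌉ = 4714
j=9: r + 8k = 5371.274 → ⌈·⌉ = 5372
j=10: r + 9k = 6028.974 → ⌈·⌉ = 6029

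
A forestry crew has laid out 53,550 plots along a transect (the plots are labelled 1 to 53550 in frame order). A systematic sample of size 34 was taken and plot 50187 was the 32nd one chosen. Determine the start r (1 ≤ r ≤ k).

1362

k = 53550/34 = 1575
r = 50187 − (32−1)×1575 = 50187 − 48825 = 1362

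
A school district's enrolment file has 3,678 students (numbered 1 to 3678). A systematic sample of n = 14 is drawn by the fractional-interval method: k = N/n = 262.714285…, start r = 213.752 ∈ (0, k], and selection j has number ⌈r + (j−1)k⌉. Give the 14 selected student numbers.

j=1: r + 0k = 213.752 → ⌈·⌉ = 214
j=2: r + 1k = 476.466285… → ⌈·⌉ = 477
j=3: r + 2k = 739.180571… → ⌈·⌉ = 740
j=4: r + 3k = 1001.894857… → ⌈·⌉ = 1002
j=5: r + 4k = 1264.609142… → ⌈·⌉ = 1265
j=6: r + 5k = 1527.323428… → ⌈·⌉ = 1528
j=7: r + 6k = 1790.037714… → ⌈·⌉ = 1791
j=8: r + 7k = 2052.752 → ⌈·⌉ = 2053
j=9: r + 8k = 2315.466285… → ⌈·⌉ = 2316
j=10: r + 9k = 2578.180571… → ⌈·⌉ = 2579
j=11: r + 10k = 2840.894857… → ⌈·⌉ = 2841
j=12: r + 11k = 3103.609142… → ⌈·⌉ = 3104
j=13: r + 12k = 3366.323428… → ⌈·⌉ = 3367
j=14: r + 13k = 3629.037714… → ⌈·⌉ = 3630

214, 477, 740, 1002, 1265, 1528, 1791, 2053, 2316, 2579, 2841, 3104, 3367, 3630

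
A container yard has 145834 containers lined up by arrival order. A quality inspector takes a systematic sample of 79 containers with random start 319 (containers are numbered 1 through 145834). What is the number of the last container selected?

144307

k = 145834/79 = 1846
79th selection = r + (79−1)·k = 319 + 78×1846 = 319 + 143988 = 144307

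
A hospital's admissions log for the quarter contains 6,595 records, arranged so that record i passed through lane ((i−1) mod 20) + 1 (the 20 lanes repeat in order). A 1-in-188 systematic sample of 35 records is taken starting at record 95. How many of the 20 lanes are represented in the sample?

5

Consecutive selections differ by k = 188, so their lane numbers differ by 188 mod 20 = 8.
gcd(188, 20) = 4, so the sample visits 20/4 = 5 distinct residues mod 20.
Start 95 is lane 15; the lanes hit are 3, 7, 11, 15, 19.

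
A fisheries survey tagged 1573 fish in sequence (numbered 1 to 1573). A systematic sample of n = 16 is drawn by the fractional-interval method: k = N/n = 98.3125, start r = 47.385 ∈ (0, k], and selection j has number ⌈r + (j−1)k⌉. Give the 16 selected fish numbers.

48, 146, 245, 343, 441, 539, 638, 736, 834, 933, 1031, 1129, 1228, 1326, 1424, 1523

j=1: r + 0k = 47.385 → ⌈·⌉ = 48
j=2: r + 1k = 145.6975 → ⌈·⌉ = 146
j=3: r + 2k = 244.01 → ⌈·⌉ = 245
j=4: r + 3k = 342.3225 → ⌈·⌉ = 343
j=5: r + 4k = 440.635 → ⌈·⌉ = 441
j=6: r + 5k = 538.9475 → ⌈·⌉ = 539
j=7: r + 6k = 637.26 → ⌈·⌉ = 638
j=8: r + 7k = 735.5725 → ⌈·⌉ = 736
j=9: r + 8k = 833.885 → ⌈·⌉ = 834
j=10: r + 9k = 932.1975 → ⌈·⌉ = 933
j=11: r + 10k = 1030.51 → ⌈·⌉ = 1031
j=12: r + 11k = 1128.8225 → ⌈·⌉ = 1129
j=13: r + 12k = 1227.135 → ⌈·⌉ = 1228
j=14: r + 13k = 1325.4475 → ⌈·⌉ = 1326
j=15: r + 14k = 1423.76 → ⌈·⌉ = 1424
j=16: r + 15k = 1522.0725 → ⌈·⌉ = 1523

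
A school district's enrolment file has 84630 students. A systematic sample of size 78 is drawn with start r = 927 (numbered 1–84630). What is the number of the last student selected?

k = 84630/78 = 1085
78th selection = r + (78−1)·k = 927 + 77×1085 = 927 + 83545 = 84472

84472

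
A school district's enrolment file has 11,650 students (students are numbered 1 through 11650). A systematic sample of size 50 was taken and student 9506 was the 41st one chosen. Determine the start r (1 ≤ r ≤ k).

186

k = 11650/50 = 233
r = 9506 − (41−1)×233 = 9506 − 9320 = 186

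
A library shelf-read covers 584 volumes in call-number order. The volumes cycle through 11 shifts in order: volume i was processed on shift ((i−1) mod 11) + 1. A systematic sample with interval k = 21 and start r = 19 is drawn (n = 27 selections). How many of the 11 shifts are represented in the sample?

11

Consecutive selections differ by k = 21, so their shift numbers differ by 21 mod 11 = 10.
gcd(21, 11) = 1, so the sample visits 11/1 = 11 distinct residues mod 11.
Start 19 is shift 8; the shifts hit are 1, 2, 3, 4, 5, 6, 7, 8, 9, 10, 11.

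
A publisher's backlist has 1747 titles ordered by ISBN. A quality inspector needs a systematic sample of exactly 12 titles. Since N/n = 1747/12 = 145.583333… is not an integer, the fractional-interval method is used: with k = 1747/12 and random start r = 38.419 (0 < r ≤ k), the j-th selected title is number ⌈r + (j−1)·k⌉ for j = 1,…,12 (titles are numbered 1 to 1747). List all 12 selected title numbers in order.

j=1: r + 0k = 38.419 → ⌈·⌉ = 39
j=2: r + 1k = 184.002333… → ⌈·⌉ = 185
j=3: r + 2k = 329.585666… → ⌈·⌉ = 330
j=4: r + 3k = 475.169 → ⌈·⌉ = 476
j=5: r + 4k = 620.752333… → ⌈·⌉ = 621
j=6: r + 5k = 766.335666… → ⌈·⌉ = 767
j=7: r + 6k = 911.919 → ⌈·⌉ = 912
j=8: r + 7k = 1057.502333… → ⌈·⌉ = 1058
j=9: r + 8k = 1203.085666… → ⌈·⌉ = 1204
j=10: r + 9k = 1348.669 → ⌈·⌉ = 1349
j=11: r + 10k = 1494.252333… → ⌈·⌉ = 1495
j=12: r + 11k = 1639.835666… → ⌈·⌉ = 1640

39, 185, 330, 476, 621, 767, 912, 1058, 1204, 1349, 1495, 1640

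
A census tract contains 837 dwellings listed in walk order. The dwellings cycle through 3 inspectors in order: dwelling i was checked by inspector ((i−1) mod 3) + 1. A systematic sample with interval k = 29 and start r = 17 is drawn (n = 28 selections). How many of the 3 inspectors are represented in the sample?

Consecutive selections differ by k = 29, so their inspector numbers differ by 29 mod 3 = 2.
gcd(29, 3) = 1, so the sample visits 3/1 = 3 distinct residues mod 3.
Start 17 is inspector 2; the inspectors hit are 1, 2, 3.

3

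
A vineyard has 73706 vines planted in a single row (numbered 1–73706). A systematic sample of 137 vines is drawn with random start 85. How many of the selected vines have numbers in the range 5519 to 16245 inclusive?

20

k = 73706/137 = 538
First selection ≥ 5519: 85 + ⌈(5519−85)/538⌉·538 = 85 + 11×538 = 6003
Last selection ≤ 16245: 85 + ⌊(16245−85)/538⌋·538 = 85 + 30×538 = 16225
Count = 30 − 11 + 1 = 20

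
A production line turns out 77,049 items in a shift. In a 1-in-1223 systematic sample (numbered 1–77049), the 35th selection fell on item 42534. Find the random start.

952

k = 1223
r = 42534 − (35−1)×1223 = 42534 − 41582 = 952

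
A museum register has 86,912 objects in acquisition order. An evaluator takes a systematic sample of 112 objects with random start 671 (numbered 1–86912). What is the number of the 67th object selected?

51887

k = 86912/112 = 776
67th selection = r + (67−1)·k = 671 + 66×776 = 671 + 51216 = 51887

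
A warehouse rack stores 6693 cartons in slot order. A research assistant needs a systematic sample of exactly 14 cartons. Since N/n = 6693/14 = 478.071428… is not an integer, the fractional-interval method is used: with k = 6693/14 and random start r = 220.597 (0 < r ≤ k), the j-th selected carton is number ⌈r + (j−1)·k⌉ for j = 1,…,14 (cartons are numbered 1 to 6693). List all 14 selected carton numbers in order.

221, 699, 1177, 1655, 2133, 2611, 3090, 3568, 4046, 4524, 5002, 5480, 5958, 6436

j=1: r + 0k = 220.597 → ⌈·⌉ = 221
j=2: r + 1k = 698.668428… → ⌈·⌉ = 699
j=3: r + 2k = 1176.739857… → ⌈·⌉ = 1177
j=4: r + 3k = 1654.811285… → ⌈·⌉ = 1655
j=5: r + 4k = 2132.882714… → ⌈·⌉ = 2133
j=6: r + 5k = 2610.954142… → ⌈·⌉ = 2611
j=7: r + 6k = 3089.025571… → ⌈·⌉ = 3090
j=8: r + 7k = 3567.097 → ⌈·⌉ = 3568
j=9: r + 8k = 4045.168428… → ⌈·⌉ = 4046
j=10: r + 9k = 4523.239857… → ⌈·⌉ = 4524
j=11: r + 10k = 5001.311285… → ⌈·⌉ = 5002
j=12: r + 11k = 5479.382714… → ⌈·⌉ = 5480
j=13: r + 12k = 5957.454142… → ⌈·⌉ = 5958
j=14: r + 13k = 6435.525571… → ⌈·⌉ = 6436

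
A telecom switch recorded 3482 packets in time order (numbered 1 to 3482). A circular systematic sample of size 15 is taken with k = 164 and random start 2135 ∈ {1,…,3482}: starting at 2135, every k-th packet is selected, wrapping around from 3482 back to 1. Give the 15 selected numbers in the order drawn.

Selection 1: 2135
Selection 2: 2135 + 164 = 2299
Selection 3: 2299 + 164 = 2463
Selection 4: 2463 + 164 = 2627
Selection 5: 2627 + 164 = 2791
Selection 6: 2791 + 164 = 2955
Selection 7: 2955 + 164 = 3119
Selection 8: 3119 + 164 = 3283
Selection 9: 3283 + 164 = 3447
Selection 10: 3447 + 164 = 3611 → 3611 − 3482 = 129
Selection 11: 129 + 164 = 293
Selection 12: 293 + 164 = 457
Selection 13: 457 + 164 = 621
Selection 14: 621 + 164 = 785
Selection 15: 785 + 164 = 949

2135, 2299, 2463, 2627, 2791, 2955, 3119, 3283, 3447, 129, 293, 457, 621, 785, 949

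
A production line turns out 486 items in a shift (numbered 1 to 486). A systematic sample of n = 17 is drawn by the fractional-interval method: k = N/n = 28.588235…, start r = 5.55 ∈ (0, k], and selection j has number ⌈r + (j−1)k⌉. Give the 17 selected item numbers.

j=1: r + 0k = 5.55 → ⌈·⌉ = 6
j=2: r + 1k = 34.138235… → ⌈·⌉ = 35
j=3: r + 2k = 62.726470… → ⌈·⌉ = 63
j=4: r + 3k = 91.314705… → ⌈·⌉ = 92
j=5: r + 4k = 119.902941… → ⌈·⌉ = 120
j=6: r + 5k = 148.491176… → ⌈·⌉ = 149
j=7: r + 6k = 177.079411… → ⌈·⌉ = 178
j=8: r + 7k = 205.667647… → ⌈·⌉ = 206
j=9: r + 8k = 234.255882… → ⌈·⌉ = 235
j=10: r + 9k = 262.844117… → ⌈·⌉ = 263
j=11: r + 10k = 291.432352… → ⌈·⌉ = 292
j=12: r + 11k = 320.020588… → ⌈·⌉ = 321
j=13: r + 12k = 348.608823… → ⌈·⌉ = 349
j=14: r + 13k = 377.197058… → ⌈·⌉ = 378
j=15: r + 14k = 405.785294… → ⌈·⌉ = 406
j=16: r + 15k = 434.373529… → ⌈·⌉ = 435
j=17: r + 16k = 462.961764… → ⌈·⌉ = 463

6, 35, 63, 92, 120, 149, 178, 206, 235, 263, 292, 321, 349, 378, 406, 435, 463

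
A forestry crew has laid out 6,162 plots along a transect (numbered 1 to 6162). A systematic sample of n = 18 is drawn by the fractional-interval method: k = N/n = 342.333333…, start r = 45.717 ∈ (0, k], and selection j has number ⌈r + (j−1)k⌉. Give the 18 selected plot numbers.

46, 389, 731, 1073, 1416, 1758, 2100, 2443, 2785, 3127, 3470, 3812, 4154, 4497, 4839, 5181, 5524, 5866

j=1: r + 0k = 45.717 → ⌈·⌉ = 46
j=2: r + 1k = 388.050333… → ⌈·⌉ = 389
j=3: r + 2k = 730.383666… → ⌈·⌉ = 731
j=4: r + 3k = 1072.717 → ⌈·⌉ = 1073
j=5: r + 4k = 1415.050333… → ⌈·⌉ = 1416
j=6: r + 5k = 1757.383666… → ⌈·⌉ = 1758
j=7: r + 6k = 2099.717 → ⌈·⌉ = 2100
j=8: r + 7k = 2442.050333… → ⌈·⌉ = 2443
j=9: r + 8k = 2784.383666… → ⌈·⌉ = 2785
j=10: r + 9k = 3126.717 → ⌈·⌉ = 3127
j=11: r + 10k = 3469.050333… → ⌈·⌉ = 3470
j=12: r + 11k = 3811.383666… → ⌈·⌉ = 3812
j=13: r + 12k = 4153.717 → ⌈·⌉ = 4154
j=14: r + 13k = 4496.050333… → ⌈·⌉ = 4497
j=15: r + 14k = 4838.383666… → ⌈·⌉ = 4839
j=16: r + 15k = 5180.717 → ⌈·⌉ = 5181
j=17: r + 16k = 5523.050333… → ⌈·⌉ = 5524
j=18: r + 17k = 5865.383666… → ⌈·⌉ = 5866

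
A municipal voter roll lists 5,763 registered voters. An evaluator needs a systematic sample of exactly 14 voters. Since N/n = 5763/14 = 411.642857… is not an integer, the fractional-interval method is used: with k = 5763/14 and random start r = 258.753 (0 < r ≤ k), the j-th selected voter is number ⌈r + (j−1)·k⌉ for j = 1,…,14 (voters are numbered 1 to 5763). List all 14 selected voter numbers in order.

259, 671, 1083, 1494, 1906, 2317, 2729, 3141, 3552, 3964, 4376, 4787, 5199, 5611

j=1: r + 0k = 258.753 → ⌈·⌉ = 259
j=2: r + 1k = 670.395857… → ⌈·⌉ = 671
j=3: r + 2k = 1082.038714… → ⌈·⌉ = 1083
j=4: r + 3k = 1493.681571… → ⌈·⌉ = 1494
j=5: r + 4k = 1905.324428… → ⌈·⌉ = 1906
j=6: r + 5k = 2316.967285… → ⌈·⌉ = 2317
j=7: r + 6k = 2728.610142… → ⌈·⌉ = 2729
j=8: r + 7k = 3140.253 → ⌈·⌉ = 3141
j=9: r + 8k = 3551.895857… → ⌈·⌉ = 3552
j=10: r + 9k = 3963.538714… → ⌈·⌉ = 3964
j=11: r + 10k = 4375.181571… → ⌈·⌉ = 4376
j=12: r + 11k = 4786.824428… → ⌈·⌉ = 4787
j=13: r + 12k = 5198.467285… → ⌈·⌉ = 5199
j=14: r + 13k = 5610.110142… → ⌈·⌉ = 5611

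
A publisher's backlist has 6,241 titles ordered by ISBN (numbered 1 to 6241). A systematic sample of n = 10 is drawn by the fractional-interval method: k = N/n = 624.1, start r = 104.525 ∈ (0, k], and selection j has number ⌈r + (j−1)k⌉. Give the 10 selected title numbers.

105, 729, 1353, 1977, 2601, 3226, 3850, 4474, 5098, 5722

j=1: r + 0k = 104.525 → ⌈·⌉ = 105
j=2: r + 1k = 728.625 → ⌈·⌉ = 729
j=3: r + 2k = 1352.725 → ⌈·⌉ = 1353
j=4: r + 3k = 1976.825 → ⌈·⌉ = 1977
j=5: r + 4k = 2600.925 → ⌈·⌉ = 2601
j=6: r + 5k = 3225.025 → ⌈·⌉ = 3226
j=7: r + 6k = 3849.125 → ⌈·⌉ = 3850
j=8: r + 7k = 4473.225 → ⌈·⌉ = 4474
j=9: r + 8k = 5097.325 → ⌈·⌉ = 5098
j=10: r + 9k = 5721.425 → ⌈·⌉ = 5722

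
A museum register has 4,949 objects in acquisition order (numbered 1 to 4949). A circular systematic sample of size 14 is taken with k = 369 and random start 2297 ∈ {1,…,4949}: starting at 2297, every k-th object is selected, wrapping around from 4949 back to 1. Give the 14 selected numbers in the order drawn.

Selection 1: 2297
Selection 2: 2297 + 369 = 2666
Selection 3: 2666 + 369 = 3035
Selection 4: 3035 + 369 = 3404
Selection 5: 3404 + 369 = 3773
Selection 6: 3773 + 369 = 4142
Selection 7: 4142 + 369 = 4511
Selection 8: 4511 + 369 = 4880
Selection 9: 4880 + 369 = 5249 → 5249 − 4949 = 300
Selection 10: 300 + 369 = 669
Selection 11: 669 + 369 = 1038
Selection 12: 1038 + 369 = 1407
Selection 13: 1407 + 369 = 1776
Selection 14: 1776 + 369 = 2145

2297, 2666, 3035, 3404, 3773, 4142, 4511, 4880, 300, 669, 1038, 1407, 1776, 2145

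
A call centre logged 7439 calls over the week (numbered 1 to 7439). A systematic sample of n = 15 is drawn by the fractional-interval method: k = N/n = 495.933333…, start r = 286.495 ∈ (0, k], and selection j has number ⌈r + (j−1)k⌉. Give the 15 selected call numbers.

j=1: r + 0k = 286.495 → ⌈·⌉ = 287
j=2: r + 1k = 782.428333… → ⌈·⌉ = 783
j=3: r + 2k = 1278.361666… → ⌈·⌉ = 1279
j=4: r + 3k = 1774.295 → ⌈·⌉ = 1775
j=5: r + 4k = 2270.228333… → ⌈·⌉ = 2271
j=6: r + 5k = 2766.161666… → ⌈·⌉ = 2767
j=7: r + 6k = 3262.095 → ⌈·⌉ = 3263
j=8: r + 7k = 3758.028333… → ⌈·⌉ = 3759
j=9: r + 8k = 4253.961666… → ⌈·⌉ = 4254
j=10: r + 9k = 4749.895 → ⌈·⌉ = 4750
j=11: r + 10k = 5245.828333… → ⌈·⌉ = 5246
j=12: r + 11k = 5741.761666… → ⌈·⌉ = 5742
j=13: r + 12k = 6237.695 → ⌈·⌉ = 6238
j=14: r + 13k = 6733.628333… → ⌈·⌉ = 6734
j=15: r + 14k = 7229.561666… → ⌈·⌉ = 7230

287, 783, 1279, 1775, 2271, 2767, 3263, 3759, 4254, 4750, 5246, 5742, 6238, 6734, 7230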